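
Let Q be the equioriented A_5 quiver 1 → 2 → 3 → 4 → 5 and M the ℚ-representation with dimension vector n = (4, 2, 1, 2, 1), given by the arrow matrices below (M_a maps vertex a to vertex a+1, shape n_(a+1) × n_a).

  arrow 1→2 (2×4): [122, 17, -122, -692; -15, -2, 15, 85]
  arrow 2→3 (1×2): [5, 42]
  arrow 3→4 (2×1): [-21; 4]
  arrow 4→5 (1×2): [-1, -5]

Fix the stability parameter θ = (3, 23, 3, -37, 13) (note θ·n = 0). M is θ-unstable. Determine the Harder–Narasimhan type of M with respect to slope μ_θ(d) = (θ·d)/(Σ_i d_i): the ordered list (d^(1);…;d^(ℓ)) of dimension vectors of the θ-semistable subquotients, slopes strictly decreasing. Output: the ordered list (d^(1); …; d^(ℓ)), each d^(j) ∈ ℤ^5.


Via rank(M_{q-1}∘⋯∘M_p): M ≅ I[1,1]^2, I[1,2], I[1,5], I[4,4].
μ_θ-semistable layers: μ^(1)=23; μ^(2)=13; μ^(3)=3; μ^(4)=-2; μ^(5)=-37

((0, 1, 0, 0, 0); (0, 0, 0, 0, 1); (3, 0, 0, 0, 0); (1, 1, 1, 1, 0); (0, 0, 0, 1, 0))


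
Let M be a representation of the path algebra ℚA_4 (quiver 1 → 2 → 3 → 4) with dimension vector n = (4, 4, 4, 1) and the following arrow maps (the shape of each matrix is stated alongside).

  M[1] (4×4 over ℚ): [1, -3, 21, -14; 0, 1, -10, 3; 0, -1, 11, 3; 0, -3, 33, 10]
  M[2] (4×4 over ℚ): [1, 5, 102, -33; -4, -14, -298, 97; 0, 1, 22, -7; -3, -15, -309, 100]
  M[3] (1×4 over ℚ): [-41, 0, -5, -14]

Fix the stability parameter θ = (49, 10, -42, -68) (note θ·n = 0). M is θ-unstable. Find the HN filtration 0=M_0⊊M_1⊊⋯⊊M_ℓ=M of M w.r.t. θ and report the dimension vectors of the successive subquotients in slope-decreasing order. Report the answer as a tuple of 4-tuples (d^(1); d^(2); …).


Via rank(M_{q-1}∘⋯∘M_p): M ≅ I[1,3]^3, I[1,4].
μ_θ-semistable layers: μ^(1)=17/3; μ^(2)=-51/4

((3, 3, 3, 0); (1, 1, 1, 1))


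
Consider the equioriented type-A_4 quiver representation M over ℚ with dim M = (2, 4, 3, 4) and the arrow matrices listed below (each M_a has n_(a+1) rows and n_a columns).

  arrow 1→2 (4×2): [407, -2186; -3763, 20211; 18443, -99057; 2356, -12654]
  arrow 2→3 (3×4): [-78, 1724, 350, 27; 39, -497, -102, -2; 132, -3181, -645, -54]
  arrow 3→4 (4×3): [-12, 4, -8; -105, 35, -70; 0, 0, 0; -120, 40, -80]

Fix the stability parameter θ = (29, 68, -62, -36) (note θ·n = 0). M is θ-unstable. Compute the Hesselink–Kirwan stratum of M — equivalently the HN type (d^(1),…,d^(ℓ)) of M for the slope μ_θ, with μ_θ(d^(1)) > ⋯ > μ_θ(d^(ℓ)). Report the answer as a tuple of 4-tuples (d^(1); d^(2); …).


Via rank(M_{q-1}∘⋯∘M_p): M ≅ I[1,2], I[1,4], I[2,3]^2, I[4,4]^3.
μ_θ-semistable layers: μ^(1)=68; μ^(2)=29; μ^(3)=3; μ^(4)=-1/4; μ^(5)=-36

((0, 1, 0, 0); (1, 0, 0, 0); (0, 2, 2, 0); (1, 1, 1, 1); (0, 0, 0, 3))


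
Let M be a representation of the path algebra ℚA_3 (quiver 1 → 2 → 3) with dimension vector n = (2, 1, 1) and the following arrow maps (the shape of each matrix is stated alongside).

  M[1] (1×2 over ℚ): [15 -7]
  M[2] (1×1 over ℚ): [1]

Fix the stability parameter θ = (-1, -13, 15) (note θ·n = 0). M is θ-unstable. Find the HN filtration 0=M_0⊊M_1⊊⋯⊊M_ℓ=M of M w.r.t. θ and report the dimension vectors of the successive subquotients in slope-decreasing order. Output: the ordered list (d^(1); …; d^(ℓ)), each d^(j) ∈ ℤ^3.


Barcode: M ≅ I[1,1], I[1,3]. HN layers by μ_θ (3 steps, strictly decreasing):
  μ^(1)=15; μ^(2)=-1; μ^(3)=-7

((0, 0, 1); (1, 0, 0); (1, 1, 0))


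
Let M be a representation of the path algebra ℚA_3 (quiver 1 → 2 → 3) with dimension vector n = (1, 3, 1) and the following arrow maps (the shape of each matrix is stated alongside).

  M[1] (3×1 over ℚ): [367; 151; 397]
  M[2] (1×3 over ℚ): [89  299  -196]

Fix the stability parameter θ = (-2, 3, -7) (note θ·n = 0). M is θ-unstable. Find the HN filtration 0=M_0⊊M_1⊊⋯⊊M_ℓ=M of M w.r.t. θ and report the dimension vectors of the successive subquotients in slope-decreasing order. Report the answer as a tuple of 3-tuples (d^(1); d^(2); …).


Interval decomposition of M: I[1,2], I[2,2], I[2,3].
HN type (ℓ=2): μ^(1)=3; μ^(2)=-2

((0, 2, 0); (1, 1, 1))


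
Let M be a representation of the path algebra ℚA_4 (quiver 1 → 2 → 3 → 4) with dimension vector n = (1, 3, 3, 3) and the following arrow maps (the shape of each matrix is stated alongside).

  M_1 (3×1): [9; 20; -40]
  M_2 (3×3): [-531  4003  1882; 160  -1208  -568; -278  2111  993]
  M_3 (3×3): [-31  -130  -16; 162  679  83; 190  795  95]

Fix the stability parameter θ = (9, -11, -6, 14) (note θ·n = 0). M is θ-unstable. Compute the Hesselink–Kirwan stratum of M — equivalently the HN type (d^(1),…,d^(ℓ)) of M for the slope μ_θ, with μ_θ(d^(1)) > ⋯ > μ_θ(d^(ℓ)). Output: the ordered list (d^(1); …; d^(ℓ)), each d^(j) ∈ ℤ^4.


Interval decomposition of M: I[1,4], I[2,2], I[2,4], I[3,3], I[4,4].
HN type (ℓ=4): μ^(1)=14; μ^(2)=-8/3; μ^(3)=-6; μ^(4)=-11

((0, 0, 0, 3); (1, 1, 1, 0); (0, 0, 2, 0); (0, 2, 0, 0))


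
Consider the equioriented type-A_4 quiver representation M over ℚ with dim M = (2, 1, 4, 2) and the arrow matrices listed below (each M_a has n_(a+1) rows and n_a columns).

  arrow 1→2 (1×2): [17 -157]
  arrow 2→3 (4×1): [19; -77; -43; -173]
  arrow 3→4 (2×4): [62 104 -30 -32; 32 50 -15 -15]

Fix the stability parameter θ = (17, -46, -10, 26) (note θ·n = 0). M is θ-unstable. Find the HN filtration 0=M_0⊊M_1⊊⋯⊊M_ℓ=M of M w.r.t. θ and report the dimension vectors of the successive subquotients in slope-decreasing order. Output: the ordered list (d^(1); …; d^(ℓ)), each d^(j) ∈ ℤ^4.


Interval decomposition of M: I[1,1], I[1,4], I[3,3]^2, I[3,4].
HN type (ℓ=4): μ^(1)=26; μ^(2)=17; μ^(3)=-10; μ^(4)=-29/2

((0, 0, 0, 2); (1, 0, 0, 0); (0, 0, 4, 0); (1, 1, 0, 0))


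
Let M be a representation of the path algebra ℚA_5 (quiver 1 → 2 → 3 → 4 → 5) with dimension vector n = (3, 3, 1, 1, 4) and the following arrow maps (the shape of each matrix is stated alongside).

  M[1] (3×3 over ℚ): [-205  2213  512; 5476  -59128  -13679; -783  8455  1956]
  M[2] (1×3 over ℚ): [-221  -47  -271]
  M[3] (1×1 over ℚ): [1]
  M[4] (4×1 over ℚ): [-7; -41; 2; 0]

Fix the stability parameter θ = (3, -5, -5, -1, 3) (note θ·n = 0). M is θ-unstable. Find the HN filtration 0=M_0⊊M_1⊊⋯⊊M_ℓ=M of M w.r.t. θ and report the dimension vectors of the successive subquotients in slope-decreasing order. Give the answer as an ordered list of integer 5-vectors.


Barcode: M ≅ I[1,1], I[1,2], I[1,5], I[2,2], I[5,5]^3. HN layers by μ_θ (4 steps, strictly decreasing):
  μ^(1)=3; μ^(2)=-1; μ^(3)=-7/3; μ^(4)=-5

((1, 0, 0, 0, 4); (1, 1, 0, 1, 0); (1, 1, 1, 0, 0); (0, 1, 0, 0, 0))


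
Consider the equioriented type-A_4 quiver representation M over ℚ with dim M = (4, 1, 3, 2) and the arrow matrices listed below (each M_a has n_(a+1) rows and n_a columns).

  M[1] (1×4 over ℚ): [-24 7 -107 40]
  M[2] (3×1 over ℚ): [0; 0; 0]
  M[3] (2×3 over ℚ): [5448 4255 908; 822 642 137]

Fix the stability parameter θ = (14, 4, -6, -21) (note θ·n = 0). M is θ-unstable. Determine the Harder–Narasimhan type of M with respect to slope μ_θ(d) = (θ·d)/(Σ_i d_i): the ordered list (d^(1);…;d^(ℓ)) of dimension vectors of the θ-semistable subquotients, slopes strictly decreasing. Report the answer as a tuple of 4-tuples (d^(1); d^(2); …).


Via rank(M_{q-1}∘⋯∘M_p): M ≅ I[1,1]^3, I[1,2], I[3,3], I[3,4]^2.
μ_θ-semistable layers: μ^(1)=14; μ^(2)=9; μ^(3)=-6; μ^(4)=-27/2

((3, 0, 0, 0); (1, 1, 0, 0); (0, 0, 1, 0); (0, 0, 2, 2))


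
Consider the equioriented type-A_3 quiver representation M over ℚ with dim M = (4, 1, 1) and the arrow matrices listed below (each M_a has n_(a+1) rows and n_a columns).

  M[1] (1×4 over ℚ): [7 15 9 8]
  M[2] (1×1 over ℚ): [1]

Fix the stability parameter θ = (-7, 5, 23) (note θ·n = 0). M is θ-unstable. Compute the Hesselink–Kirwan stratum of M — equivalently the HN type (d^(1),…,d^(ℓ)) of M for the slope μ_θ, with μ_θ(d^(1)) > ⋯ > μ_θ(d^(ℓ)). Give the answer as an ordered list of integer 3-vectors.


Barcode: M ≅ I[1,1]^3, I[1,3]. HN layers by μ_θ (3 steps, strictly decreasing):
  μ^(1)=23; μ^(2)=5; μ^(3)=-7

((0, 0, 1); (0, 1, 0); (4, 0, 0))


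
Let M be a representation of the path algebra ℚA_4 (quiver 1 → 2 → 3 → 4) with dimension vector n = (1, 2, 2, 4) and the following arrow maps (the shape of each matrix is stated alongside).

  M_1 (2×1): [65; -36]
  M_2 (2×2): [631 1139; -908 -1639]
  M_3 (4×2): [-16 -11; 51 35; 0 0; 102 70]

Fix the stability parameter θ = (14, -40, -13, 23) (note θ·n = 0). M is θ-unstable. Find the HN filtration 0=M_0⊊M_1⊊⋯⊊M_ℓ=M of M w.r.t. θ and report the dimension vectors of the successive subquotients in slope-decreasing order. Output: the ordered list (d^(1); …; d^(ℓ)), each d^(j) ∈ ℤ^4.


Via rank(M_{q-1}∘⋯∘M_p): M ≅ I[1,4], I[2,4], I[4,4]^2.
μ_θ-semistable layers: μ^(1)=23; μ^(2)=-13; μ^(3)=-40

((0, 0, 0, 4); (1, 1, 2, 0); (0, 1, 0, 0))


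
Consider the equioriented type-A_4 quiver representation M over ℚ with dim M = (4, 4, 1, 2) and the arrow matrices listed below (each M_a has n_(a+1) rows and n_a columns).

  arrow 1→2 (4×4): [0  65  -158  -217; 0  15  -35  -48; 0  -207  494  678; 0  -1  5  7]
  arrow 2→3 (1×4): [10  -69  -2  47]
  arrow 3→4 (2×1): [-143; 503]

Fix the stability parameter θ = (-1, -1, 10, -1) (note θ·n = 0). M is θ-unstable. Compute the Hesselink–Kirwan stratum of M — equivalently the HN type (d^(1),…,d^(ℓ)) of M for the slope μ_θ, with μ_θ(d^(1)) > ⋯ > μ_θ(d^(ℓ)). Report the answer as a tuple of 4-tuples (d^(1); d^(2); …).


Barcode: M ≅ I[1,1], I[1,2]^2, I[1,4], I[2,2], I[4,4]. HN layers by μ_θ (2 steps, strictly decreasing):
  μ^(1)=9/2; μ^(2)=-1

((0, 0, 1, 1); (4, 4, 0, 1))


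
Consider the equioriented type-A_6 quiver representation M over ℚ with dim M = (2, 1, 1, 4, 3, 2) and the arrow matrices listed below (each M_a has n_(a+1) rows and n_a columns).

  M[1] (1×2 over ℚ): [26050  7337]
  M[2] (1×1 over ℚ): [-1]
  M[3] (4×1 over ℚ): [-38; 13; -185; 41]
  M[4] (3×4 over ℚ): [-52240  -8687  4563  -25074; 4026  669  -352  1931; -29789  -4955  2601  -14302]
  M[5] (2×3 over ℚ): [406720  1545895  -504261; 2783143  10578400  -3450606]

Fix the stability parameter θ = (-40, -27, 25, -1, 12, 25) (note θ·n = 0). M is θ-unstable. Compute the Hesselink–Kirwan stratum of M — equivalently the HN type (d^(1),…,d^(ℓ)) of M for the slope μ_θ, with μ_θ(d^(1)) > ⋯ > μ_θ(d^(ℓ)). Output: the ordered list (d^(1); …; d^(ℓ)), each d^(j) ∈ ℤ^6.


Barcode: M ≅ I[1,1], I[1,4], I[4,5], I[4,6]^2. HN layers by μ_θ (5 steps, strictly decreasing):
  μ^(1)=25; μ^(2)=12; μ^(3)=-1; μ^(4)=-27; μ^(5)=-40

((0, 0, 0, 0, 0, 2); (0, 0, 1, 1, 3, 0); (0, 0, 0, 3, 0, 0); (0, 1, 0, 0, 0, 0); (2, 0, 0, 0, 0, 0))


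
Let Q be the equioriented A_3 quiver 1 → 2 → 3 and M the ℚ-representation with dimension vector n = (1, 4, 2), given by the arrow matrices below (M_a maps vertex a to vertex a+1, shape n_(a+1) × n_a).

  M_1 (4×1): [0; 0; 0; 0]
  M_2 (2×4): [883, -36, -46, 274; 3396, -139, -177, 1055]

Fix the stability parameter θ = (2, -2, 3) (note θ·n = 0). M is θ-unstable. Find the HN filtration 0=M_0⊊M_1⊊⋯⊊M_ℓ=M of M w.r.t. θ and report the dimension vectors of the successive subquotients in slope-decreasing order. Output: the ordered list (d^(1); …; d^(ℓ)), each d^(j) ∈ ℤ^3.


Interval decomposition of M: I[1,1], I[2,2]^2, I[2,3]^2.
HN type (ℓ=3): μ^(1)=3; μ^(2)=2; μ^(3)=-2

((0, 0, 2); (1, 0, 0); (0, 4, 0))


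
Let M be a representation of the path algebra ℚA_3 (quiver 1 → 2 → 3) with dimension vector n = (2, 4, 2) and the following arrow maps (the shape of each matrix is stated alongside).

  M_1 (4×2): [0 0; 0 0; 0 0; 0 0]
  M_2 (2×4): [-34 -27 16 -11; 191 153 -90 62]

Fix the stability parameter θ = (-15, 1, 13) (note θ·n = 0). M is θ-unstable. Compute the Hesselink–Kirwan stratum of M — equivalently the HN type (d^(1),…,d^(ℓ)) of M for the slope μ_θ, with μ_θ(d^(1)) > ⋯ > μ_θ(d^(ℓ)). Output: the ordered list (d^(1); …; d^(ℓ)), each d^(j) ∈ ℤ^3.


Barcode: M ≅ I[1,1]^2, I[2,2]^2, I[2,3]^2. HN layers by μ_θ (3 steps, strictly decreasing):
  μ^(1)=13; μ^(2)=1; μ^(3)=-15

((0, 0, 2); (0, 4, 0); (2, 0, 0))


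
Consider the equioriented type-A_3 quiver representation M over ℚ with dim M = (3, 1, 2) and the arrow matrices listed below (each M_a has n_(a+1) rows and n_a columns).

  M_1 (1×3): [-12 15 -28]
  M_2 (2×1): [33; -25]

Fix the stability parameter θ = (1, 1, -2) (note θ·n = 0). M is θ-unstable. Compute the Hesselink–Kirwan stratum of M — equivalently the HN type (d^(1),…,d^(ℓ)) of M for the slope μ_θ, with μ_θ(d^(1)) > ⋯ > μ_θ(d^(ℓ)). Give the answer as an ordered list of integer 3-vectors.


Barcode: M ≅ I[1,1]^2, I[1,3], I[3,3]. HN layers by μ_θ (3 steps, strictly decreasing):
  μ^(1)=1; μ^(2)=0; μ^(3)=-2

((2, 0, 0); (1, 1, 1); (0, 0, 1))


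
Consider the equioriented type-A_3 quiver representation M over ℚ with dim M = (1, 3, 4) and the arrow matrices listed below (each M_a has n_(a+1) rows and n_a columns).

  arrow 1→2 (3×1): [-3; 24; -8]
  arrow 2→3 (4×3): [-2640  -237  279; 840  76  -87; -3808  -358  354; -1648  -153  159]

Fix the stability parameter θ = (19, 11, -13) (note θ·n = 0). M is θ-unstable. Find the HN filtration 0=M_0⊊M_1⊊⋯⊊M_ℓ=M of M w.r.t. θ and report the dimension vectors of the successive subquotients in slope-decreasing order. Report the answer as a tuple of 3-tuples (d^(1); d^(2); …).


Barcode: M ≅ I[1,2], I[2,3]^2, I[3,3]^2. HN layers by μ_θ (3 steps, strictly decreasing):
  μ^(1)=15; μ^(2)=-1; μ^(3)=-13

((1, 1, 0); (0, 2, 2); (0, 0, 2))


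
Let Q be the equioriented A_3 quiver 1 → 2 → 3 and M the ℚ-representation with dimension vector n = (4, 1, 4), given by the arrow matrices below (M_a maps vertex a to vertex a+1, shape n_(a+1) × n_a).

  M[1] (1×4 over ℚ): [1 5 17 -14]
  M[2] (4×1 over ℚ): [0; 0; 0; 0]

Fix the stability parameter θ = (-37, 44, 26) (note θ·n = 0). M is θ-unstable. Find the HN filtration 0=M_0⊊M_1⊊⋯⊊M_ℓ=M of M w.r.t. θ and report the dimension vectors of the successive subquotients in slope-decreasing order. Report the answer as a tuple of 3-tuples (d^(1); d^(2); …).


Barcode: M ≅ I[1,1]^3, I[1,2], I[3,3]^4. HN layers by μ_θ (3 steps, strictly decreasing):
  μ^(1)=44; μ^(2)=26; μ^(3)=-37

((0, 1, 0); (0, 0, 4); (4, 0, 0))


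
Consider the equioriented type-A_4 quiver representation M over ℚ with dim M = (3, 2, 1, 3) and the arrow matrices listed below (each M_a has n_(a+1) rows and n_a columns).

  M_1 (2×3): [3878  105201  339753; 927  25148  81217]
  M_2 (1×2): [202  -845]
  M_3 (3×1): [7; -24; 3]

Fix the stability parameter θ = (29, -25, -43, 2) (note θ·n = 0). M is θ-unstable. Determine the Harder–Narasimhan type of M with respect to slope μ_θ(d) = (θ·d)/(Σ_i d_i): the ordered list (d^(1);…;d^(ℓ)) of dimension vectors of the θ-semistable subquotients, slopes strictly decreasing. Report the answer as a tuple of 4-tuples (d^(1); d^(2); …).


Barcode: M ≅ I[1,1], I[1,2], I[1,4], I[4,4]^2. HN layers by μ_θ (3 steps, strictly decreasing):
  μ^(1)=29; μ^(2)=2; μ^(3)=-13

((1, 0, 0, 0); (1, 1, 0, 3); (1, 1, 1, 0))


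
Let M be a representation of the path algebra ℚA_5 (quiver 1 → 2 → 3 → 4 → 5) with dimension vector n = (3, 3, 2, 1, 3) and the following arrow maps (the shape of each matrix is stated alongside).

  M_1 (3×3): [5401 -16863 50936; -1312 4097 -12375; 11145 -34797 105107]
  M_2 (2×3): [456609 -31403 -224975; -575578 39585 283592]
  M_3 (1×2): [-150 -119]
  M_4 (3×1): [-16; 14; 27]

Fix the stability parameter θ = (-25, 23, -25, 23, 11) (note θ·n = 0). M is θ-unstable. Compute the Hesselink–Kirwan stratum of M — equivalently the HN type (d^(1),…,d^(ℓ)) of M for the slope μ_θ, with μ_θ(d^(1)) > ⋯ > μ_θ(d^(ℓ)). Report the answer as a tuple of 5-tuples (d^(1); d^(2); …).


Via rank(M_{q-1}∘⋯∘M_p): M ≅ I[1,2], I[1,3], I[1,5], I[5,5]^2.
μ_θ-semistable layers: μ^(1)=23; μ^(2)=17; μ^(3)=11; μ^(4)=-1; μ^(5)=-25

((0, 1, 0, 0, 0); (0, 0, 0, 1, 1); (0, 0, 0, 0, 2); (0, 2, 2, 0, 0); (3, 0, 0, 0, 0))


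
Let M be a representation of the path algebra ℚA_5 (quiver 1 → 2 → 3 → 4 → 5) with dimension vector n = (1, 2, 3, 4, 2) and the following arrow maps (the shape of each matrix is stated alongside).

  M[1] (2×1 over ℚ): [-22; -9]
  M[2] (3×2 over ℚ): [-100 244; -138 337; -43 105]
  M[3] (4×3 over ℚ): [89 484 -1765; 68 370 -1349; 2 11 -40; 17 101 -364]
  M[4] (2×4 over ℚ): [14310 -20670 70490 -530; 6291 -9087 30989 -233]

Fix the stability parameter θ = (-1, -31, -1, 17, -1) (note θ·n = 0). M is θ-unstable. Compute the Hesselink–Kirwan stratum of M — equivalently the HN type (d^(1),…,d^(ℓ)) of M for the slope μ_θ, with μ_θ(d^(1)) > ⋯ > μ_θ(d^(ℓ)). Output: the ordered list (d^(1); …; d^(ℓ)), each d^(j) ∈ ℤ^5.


Via rank(M_{q-1}∘⋯∘M_p): M ≅ I[1,4], I[2,4], I[3,4], I[4,5], I[5,5].
μ_θ-semistable layers: μ^(1)=17; μ^(2)=8; μ^(3)=-1; μ^(4)=-16; μ^(5)=-31

((0, 0, 0, 3, 0); (0, 0, 0, 1, 1); (0, 0, 3, 0, 1); (1, 1, 0, 0, 0); (0, 1, 0, 0, 0))


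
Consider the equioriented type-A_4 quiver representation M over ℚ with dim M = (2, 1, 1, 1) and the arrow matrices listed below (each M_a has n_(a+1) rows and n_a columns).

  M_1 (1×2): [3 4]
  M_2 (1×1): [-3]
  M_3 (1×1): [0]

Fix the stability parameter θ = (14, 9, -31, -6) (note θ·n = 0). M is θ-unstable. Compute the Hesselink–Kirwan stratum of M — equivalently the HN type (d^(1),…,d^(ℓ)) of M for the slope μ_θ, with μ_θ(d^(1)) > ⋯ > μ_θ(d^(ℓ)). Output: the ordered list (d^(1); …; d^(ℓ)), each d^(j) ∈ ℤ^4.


Interval decomposition of M: I[1,1], I[1,3], I[4,4].
HN type (ℓ=3): μ^(1)=14; μ^(2)=-8/3; μ^(3)=-6

((1, 0, 0, 0); (1, 1, 1, 0); (0, 0, 0, 1))


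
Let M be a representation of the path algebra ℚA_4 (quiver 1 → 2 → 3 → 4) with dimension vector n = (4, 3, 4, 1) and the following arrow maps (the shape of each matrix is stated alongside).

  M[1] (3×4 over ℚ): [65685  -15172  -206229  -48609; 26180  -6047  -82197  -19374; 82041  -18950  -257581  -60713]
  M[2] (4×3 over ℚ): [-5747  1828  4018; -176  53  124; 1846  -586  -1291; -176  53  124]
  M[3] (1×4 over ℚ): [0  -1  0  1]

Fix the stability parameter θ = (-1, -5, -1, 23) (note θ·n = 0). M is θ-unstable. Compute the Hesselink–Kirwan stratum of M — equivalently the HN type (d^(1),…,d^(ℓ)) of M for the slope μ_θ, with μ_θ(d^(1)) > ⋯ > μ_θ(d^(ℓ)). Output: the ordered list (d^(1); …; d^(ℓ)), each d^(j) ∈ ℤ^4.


Interval decomposition of M: I[1,1], I[1,3]^3, I[3,4].
HN type (ℓ=3): μ^(1)=23; μ^(2)=-1; μ^(3)=-3

((0, 0, 0, 1); (1, 0, 4, 0); (3, 3, 0, 0))


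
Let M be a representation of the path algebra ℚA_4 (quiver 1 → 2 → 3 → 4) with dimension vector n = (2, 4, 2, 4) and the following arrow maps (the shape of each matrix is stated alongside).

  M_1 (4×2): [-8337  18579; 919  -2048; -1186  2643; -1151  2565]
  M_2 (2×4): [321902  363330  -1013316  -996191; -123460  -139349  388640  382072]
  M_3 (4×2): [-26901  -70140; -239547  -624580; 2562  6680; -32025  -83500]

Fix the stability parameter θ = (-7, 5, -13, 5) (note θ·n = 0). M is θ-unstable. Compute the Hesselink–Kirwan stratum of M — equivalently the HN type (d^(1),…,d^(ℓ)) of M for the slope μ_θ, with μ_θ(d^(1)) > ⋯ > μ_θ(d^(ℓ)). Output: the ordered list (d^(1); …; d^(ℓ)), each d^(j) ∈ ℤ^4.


Via rank(M_{q-1}∘⋯∘M_p): M ≅ I[1,3], I[1,4], I[2,2]^2, I[4,4]^3.
μ_θ-semistable layers: μ^(1)=5; μ^(2)=-4; μ^(3)=-7

((0, 2, 0, 4); (0, 2, 2, 0); (2, 0, 0, 0))


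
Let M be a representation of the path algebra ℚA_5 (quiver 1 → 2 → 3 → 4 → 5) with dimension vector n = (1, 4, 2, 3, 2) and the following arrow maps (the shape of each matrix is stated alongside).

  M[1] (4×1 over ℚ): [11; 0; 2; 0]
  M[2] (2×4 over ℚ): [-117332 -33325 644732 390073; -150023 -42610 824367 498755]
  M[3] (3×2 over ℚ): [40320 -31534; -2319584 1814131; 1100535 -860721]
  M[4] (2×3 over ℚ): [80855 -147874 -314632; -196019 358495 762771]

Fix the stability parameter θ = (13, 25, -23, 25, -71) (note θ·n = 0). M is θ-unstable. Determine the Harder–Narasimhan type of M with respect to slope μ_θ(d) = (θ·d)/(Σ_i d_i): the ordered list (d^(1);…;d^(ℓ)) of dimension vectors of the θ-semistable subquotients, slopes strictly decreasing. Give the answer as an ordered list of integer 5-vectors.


Barcode: M ≅ I[1,4], I[2,2]^2, I[2,5], I[4,5]. HN layers by μ_θ (4 steps, strictly decreasing):
  μ^(1)=25; μ^(2)=5; μ^(3)=-11; μ^(4)=-23

((0, 2, 0, 1, 0); (1, 1, 1, 0, 0); (0, 1, 1, 1, 1); (0, 0, 0, 1, 1))


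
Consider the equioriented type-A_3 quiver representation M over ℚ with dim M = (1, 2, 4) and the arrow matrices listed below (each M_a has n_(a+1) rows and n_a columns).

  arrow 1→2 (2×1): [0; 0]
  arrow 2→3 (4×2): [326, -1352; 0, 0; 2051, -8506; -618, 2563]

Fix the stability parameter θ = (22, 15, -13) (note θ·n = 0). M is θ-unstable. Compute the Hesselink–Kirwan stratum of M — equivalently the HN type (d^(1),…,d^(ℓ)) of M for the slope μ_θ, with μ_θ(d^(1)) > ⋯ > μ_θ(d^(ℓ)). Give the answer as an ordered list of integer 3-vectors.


Via rank(M_{q-1}∘⋯∘M_p): M ≅ I[1,1], I[2,3]^2, I[3,3]^2.
μ_θ-semistable layers: μ^(1)=22; μ^(2)=1; μ^(3)=-13

((1, 0, 0); (0, 2, 2); (0, 0, 2))


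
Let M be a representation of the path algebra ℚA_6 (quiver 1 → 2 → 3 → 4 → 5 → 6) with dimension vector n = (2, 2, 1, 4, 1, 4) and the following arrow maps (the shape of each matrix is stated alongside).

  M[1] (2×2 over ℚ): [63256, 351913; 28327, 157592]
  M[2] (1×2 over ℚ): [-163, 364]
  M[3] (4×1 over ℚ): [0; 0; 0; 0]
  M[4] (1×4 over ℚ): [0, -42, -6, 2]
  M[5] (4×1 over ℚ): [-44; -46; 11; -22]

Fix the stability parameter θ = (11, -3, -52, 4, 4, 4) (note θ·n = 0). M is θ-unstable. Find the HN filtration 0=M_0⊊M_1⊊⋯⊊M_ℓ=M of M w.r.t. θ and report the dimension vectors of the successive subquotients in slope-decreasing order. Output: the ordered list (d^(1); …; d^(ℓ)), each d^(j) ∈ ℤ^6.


Via rank(M_{q-1}∘⋯∘M_p): M ≅ I[1,2], I[1,3], I[4,4]^3, I[4,6], I[6,6]^3.
μ_θ-semistable layers: μ^(1)=4; μ^(2)=-44/3

((1, 1, 0, 4, 1, 4); (1, 1, 1, 0, 0, 0))


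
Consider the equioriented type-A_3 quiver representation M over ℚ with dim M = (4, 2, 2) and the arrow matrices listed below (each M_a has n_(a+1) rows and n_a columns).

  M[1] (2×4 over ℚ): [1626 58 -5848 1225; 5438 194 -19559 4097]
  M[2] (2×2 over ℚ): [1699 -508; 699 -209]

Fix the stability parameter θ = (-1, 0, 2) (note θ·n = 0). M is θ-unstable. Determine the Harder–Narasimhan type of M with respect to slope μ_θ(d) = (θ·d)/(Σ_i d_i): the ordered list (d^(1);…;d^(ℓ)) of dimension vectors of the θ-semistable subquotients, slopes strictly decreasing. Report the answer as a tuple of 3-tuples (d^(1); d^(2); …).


Barcode: M ≅ I[1,1]^2, I[1,3]^2. HN layers by μ_θ (3 steps, strictly decreasing):
  μ^(1)=2; μ^(2)=0; μ^(3)=-1

((0, 0, 2); (0, 2, 0); (4, 0, 0))


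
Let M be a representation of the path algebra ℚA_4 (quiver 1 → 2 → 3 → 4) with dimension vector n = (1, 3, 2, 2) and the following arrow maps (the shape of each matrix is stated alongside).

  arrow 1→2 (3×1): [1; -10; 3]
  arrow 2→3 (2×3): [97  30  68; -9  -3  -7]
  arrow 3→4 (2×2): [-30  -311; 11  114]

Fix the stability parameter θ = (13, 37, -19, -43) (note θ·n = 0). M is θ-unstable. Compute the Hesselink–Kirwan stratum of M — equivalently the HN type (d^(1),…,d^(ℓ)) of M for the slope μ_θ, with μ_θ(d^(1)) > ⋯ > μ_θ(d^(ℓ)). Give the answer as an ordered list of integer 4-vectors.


Barcode: M ≅ I[1,4], I[2,2], I[2,4]. HN layers by μ_θ (3 steps, strictly decreasing):
  μ^(1)=37; μ^(2)=-3; μ^(3)=-25/3

((0, 1, 0, 0); (1, 1, 1, 1); (0, 1, 1, 1))


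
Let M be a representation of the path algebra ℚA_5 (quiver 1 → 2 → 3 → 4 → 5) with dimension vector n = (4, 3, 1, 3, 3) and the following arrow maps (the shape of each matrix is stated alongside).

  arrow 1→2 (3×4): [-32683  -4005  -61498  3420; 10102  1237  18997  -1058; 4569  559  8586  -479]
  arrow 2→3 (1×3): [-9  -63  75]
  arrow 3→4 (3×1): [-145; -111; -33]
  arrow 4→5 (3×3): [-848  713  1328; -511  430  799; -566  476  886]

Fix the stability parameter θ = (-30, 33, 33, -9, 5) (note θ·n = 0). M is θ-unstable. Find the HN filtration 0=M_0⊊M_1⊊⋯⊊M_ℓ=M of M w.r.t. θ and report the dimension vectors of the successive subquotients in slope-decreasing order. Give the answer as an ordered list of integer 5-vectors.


Barcode: M ≅ I[1,1], I[1,2]^2, I[1,5], I[4,4], I[4,5], I[5,5]. HN layers by μ_θ (5 steps, strictly decreasing):
  μ^(1)=33; μ^(2)=31/2; μ^(3)=5; μ^(4)=-9; μ^(5)=-30

((0, 2, 0, 0, 0); (0, 1, 1, 1, 1); (0, 0, 0, 0, 2); (0, 0, 0, 2, 0); (4, 0, 0, 0, 0))


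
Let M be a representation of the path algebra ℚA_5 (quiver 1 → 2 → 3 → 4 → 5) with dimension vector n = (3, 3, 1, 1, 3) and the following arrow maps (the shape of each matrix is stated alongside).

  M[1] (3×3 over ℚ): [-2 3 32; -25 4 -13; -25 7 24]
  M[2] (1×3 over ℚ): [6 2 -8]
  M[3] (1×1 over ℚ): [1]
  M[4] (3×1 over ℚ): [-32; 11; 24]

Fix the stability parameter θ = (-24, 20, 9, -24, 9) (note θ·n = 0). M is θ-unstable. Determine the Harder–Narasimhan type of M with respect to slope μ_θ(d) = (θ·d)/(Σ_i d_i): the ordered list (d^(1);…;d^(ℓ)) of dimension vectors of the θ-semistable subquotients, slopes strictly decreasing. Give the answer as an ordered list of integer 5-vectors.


Barcode: M ≅ I[1,2]^2, I[1,5], I[5,5]^2. HN layers by μ_θ (4 steps, strictly decreasing):
  μ^(1)=20; μ^(2)=9; μ^(3)=5/3; μ^(4)=-24

((0, 2, 0, 0, 0); (0, 0, 0, 0, 3); (0, 1, 1, 1, 0); (3, 0, 0, 0, 0))


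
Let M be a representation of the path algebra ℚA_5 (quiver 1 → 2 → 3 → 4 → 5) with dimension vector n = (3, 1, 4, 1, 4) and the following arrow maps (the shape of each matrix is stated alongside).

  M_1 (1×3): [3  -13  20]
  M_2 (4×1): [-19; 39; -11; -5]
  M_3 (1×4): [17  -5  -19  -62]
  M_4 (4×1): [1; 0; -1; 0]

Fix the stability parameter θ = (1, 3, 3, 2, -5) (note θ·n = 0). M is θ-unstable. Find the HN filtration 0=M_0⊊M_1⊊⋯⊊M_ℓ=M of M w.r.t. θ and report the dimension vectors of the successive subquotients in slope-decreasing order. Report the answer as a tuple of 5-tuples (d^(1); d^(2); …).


Interval decomposition of M: I[1,1]^2, I[1,5], I[3,3]^3, I[5,5]^3.
HN type (ℓ=4): μ^(1)=3; μ^(2)=1; μ^(3)=4/5; μ^(4)=-5

((0, 0, 3, 0, 0); (2, 0, 0, 0, 0); (1, 1, 1, 1, 1); (0, 0, 0, 0, 3))


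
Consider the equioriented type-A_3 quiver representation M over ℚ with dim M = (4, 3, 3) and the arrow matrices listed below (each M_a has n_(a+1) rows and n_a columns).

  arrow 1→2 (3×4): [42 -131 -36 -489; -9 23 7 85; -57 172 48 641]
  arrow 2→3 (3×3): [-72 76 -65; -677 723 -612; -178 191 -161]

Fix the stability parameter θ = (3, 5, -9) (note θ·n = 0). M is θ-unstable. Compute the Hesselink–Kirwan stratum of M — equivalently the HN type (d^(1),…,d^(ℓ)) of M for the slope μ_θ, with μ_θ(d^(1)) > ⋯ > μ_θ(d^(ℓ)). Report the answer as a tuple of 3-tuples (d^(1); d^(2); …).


Barcode: M ≅ I[1,1], I[1,3]^3. HN layers by μ_θ (2 steps, strictly decreasing):
  μ^(1)=3; μ^(2)=-1/3

((1, 0, 0); (3, 3, 3))


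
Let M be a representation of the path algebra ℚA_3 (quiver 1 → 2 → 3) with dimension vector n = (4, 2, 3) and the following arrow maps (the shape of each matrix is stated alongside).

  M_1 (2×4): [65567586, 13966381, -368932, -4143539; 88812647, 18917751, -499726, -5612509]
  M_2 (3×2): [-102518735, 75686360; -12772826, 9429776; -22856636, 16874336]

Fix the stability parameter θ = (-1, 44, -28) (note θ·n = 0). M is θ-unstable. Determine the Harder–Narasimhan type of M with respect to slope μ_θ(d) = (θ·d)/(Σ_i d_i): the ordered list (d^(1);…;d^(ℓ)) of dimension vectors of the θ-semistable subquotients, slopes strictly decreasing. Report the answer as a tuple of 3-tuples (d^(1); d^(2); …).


Barcode: M ≅ I[1,1]^2, I[1,2], I[1,3], I[3,3]^2. HN layers by μ_θ (4 steps, strictly decreasing):
  μ^(1)=44; μ^(2)=8; μ^(3)=-1; μ^(4)=-28

((0, 1, 0); (0, 1, 1); (4, 0, 0); (0, 0, 2))


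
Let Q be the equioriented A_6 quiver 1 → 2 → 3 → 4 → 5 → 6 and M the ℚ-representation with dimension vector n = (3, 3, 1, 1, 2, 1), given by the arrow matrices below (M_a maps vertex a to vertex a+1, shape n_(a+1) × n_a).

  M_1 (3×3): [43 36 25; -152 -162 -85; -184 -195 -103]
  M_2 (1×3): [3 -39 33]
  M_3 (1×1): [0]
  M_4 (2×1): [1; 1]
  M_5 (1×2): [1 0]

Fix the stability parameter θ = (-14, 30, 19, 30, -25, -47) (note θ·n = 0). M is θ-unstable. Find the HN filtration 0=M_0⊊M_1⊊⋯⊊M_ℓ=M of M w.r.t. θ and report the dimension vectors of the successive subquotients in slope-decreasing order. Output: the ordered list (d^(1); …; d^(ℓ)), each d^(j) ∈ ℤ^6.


Via rank(M_{q-1}∘⋯∘M_p): M ≅ I[1,2]^2, I[1,3], I[4,6], I[5,5].
μ_θ-semistable layers: μ^(1)=30; μ^(2)=49/2; μ^(3)=-14; μ^(4)=-25

((0, 2, 0, 0, 0, 0); (0, 1, 1, 0, 0, 0); (3, 0, 0, 1, 1, 1); (0, 0, 0, 0, 1, 0))


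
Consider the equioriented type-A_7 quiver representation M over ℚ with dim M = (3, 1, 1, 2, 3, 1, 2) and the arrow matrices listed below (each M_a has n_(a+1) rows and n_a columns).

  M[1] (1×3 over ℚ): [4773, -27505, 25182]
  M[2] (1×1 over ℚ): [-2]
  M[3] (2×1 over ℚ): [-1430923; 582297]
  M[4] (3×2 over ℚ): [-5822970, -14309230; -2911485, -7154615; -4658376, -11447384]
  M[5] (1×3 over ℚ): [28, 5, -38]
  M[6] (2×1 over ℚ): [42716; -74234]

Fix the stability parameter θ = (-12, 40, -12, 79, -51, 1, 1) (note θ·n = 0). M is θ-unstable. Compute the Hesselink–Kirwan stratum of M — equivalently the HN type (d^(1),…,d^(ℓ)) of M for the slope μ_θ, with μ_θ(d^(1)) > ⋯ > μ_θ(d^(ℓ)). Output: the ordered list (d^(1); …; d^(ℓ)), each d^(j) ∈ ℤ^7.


Via rank(M_{q-1}∘⋯∘M_p): M ≅ I[1,1]^2, I[1,4], I[4,7], I[5,5]^2, I[7,7].
μ_θ-semistable layers: μ^(1)=79; μ^(2)=14; μ^(3)=15/2; μ^(4)=1; μ^(5)=-12; μ^(6)=-51

((0, 0, 0, 1, 0, 0, 0); (0, 1, 1, 0, 0, 0, 0); (0, 0, 0, 1, 1, 1, 1); (0, 0, 0, 0, 0, 0, 1); (3, 0, 0, 0, 0, 0, 0); (0, 0, 0, 0, 2, 0, 0))


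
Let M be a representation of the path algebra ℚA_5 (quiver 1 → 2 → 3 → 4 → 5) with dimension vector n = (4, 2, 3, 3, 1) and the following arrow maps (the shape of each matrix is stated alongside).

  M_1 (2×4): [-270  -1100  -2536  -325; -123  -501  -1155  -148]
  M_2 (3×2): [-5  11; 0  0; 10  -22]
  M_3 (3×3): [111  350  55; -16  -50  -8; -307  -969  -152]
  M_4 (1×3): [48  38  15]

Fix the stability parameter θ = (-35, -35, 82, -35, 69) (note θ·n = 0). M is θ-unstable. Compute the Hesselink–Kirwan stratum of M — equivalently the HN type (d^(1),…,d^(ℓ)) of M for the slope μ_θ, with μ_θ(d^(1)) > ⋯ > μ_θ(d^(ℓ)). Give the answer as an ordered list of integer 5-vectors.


Via rank(M_{q-1}∘⋯∘M_p): M ≅ I[1,1]^2, I[1,2], I[1,5], I[3,4]^2.
μ_θ-semistable layers: μ^(1)=69; μ^(2)=47/2; μ^(3)=-35

((0, 0, 0, 0, 1); (0, 0, 3, 3, 0); (4, 2, 0, 0, 0))


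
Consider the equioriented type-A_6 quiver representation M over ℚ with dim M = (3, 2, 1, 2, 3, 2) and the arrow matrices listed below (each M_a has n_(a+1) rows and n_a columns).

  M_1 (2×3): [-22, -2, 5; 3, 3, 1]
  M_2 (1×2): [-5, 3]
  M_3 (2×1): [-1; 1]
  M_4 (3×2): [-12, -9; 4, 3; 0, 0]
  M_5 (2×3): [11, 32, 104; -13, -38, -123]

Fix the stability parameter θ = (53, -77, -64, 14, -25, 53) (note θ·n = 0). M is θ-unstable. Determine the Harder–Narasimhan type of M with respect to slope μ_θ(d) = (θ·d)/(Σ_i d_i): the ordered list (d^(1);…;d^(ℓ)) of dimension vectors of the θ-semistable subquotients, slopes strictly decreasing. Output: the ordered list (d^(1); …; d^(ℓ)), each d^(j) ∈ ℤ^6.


Barcode: M ≅ I[1,1], I[1,2], I[1,6], I[4,4], I[5,5], I[5,6]. HN layers by μ_θ (6 steps, strictly decreasing):
  μ^(1)=53; μ^(2)=14; μ^(3)=-11/2; μ^(4)=-12; μ^(5)=-25; μ^(6)=-88/3

((1, 0, 0, 0, 0, 2); (0, 0, 0, 1, 0, 0); (0, 0, 0, 1, 1, 0); (1, 1, 0, 0, 0, 0); (0, 0, 0, 0, 2, 0); (1, 1, 1, 0, 0, 0))


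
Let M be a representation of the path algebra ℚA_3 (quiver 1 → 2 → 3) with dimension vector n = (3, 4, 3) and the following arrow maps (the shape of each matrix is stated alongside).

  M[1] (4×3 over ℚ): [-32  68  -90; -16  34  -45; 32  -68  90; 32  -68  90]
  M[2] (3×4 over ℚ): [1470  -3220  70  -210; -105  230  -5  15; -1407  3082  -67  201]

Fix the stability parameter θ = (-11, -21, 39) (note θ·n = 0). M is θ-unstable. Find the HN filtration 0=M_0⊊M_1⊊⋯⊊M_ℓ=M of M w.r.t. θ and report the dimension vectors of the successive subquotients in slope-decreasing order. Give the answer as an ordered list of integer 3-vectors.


Via rank(M_{q-1}∘⋯∘M_p): M ≅ I[1,1]^2, I[1,2], I[2,2]^2, I[2,3], I[3,3]^2.
μ_θ-semistable layers: μ^(1)=39; μ^(2)=-11; μ^(3)=-16; μ^(4)=-21

((0, 0, 3); (2, 0, 0); (1, 1, 0); (0, 3, 0))


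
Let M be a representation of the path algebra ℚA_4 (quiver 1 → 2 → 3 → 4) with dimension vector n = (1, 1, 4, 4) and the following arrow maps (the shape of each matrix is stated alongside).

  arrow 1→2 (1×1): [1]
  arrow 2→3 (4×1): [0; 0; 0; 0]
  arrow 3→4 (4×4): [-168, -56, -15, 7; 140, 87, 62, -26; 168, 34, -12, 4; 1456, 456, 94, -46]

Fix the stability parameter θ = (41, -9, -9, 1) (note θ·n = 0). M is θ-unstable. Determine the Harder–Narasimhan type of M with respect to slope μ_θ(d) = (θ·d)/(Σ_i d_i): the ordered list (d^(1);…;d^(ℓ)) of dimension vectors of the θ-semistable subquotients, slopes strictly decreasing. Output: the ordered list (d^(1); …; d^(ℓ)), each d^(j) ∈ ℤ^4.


Barcode: M ≅ I[1,2], I[3,3]^2, I[3,4]^2, I[4,4]^2. HN layers by μ_θ (3 steps, strictly decreasing):
  μ^(1)=16; μ^(2)=1; μ^(3)=-9

((1, 1, 0, 0); (0, 0, 0, 4); (0, 0, 4, 0))


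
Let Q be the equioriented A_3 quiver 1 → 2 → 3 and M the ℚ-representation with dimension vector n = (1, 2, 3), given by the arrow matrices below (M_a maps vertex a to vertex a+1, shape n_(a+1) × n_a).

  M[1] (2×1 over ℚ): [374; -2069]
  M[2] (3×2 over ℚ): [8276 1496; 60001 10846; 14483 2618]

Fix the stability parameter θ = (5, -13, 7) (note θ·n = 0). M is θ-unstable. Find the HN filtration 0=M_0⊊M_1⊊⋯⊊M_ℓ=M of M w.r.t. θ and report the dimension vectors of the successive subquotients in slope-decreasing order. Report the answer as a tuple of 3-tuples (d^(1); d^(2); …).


Interval decomposition of M: I[1,2], I[2,3], I[3,3]^2.
HN type (ℓ=3): μ^(1)=7; μ^(2)=-4; μ^(3)=-13

((0, 0, 3); (1, 1, 0); (0, 1, 0))


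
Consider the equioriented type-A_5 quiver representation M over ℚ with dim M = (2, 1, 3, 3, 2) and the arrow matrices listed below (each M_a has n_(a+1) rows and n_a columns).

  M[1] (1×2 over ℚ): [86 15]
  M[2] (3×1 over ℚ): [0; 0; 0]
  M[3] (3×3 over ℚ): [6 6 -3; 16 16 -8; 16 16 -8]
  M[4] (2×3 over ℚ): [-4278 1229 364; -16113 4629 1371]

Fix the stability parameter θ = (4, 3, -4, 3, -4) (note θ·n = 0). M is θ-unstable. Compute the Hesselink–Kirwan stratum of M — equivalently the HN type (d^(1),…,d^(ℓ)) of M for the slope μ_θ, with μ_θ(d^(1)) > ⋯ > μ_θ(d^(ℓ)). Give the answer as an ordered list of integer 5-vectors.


Via rank(M_{q-1}∘⋯∘M_p): M ≅ I[1,1], I[1,2], I[3,3]^2, I[3,5], I[4,4], I[4,5].
μ_θ-semistable layers: μ^(1)=4; μ^(2)=7/2; μ^(3)=3; μ^(4)=-1/2; μ^(5)=-4

((1, 0, 0, 0, 0); (1, 1, 0, 0, 0); (0, 0, 0, 1, 0); (0, 0, 0, 2, 2); (0, 0, 3, 0, 0))


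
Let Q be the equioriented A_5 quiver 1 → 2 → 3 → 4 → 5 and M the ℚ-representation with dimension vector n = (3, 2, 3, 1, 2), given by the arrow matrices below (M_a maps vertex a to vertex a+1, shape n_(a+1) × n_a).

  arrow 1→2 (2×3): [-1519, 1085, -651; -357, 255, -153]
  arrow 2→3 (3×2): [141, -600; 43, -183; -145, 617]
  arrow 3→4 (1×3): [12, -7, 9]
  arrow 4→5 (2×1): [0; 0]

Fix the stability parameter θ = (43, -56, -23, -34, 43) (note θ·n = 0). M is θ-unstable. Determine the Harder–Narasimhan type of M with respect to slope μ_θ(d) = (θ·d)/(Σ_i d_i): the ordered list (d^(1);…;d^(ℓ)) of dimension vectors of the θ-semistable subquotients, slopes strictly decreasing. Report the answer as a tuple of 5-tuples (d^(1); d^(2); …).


Interval decomposition of M: I[1,1]^2, I[1,4], I[2,3], I[3,3], I[5,5]^2.
HN type (ℓ=4): μ^(1)=43; μ^(2)=-35/2; μ^(3)=-23; μ^(4)=-56

((2, 0, 0, 0, 2); (1, 1, 1, 1, 0); (0, 0, 2, 0, 0); (0, 1, 0, 0, 0))


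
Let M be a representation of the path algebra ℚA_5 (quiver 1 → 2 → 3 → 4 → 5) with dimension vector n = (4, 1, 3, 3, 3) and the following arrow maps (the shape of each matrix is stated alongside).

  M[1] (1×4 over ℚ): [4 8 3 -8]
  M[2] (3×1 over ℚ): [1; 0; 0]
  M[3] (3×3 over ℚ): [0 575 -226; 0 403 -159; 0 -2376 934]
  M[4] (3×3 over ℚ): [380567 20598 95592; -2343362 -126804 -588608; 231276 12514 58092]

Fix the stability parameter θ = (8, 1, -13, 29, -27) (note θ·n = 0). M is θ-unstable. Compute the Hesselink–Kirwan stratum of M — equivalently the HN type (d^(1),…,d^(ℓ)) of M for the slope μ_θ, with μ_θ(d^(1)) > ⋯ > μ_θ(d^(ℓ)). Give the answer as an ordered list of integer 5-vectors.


Via rank(M_{q-1}∘⋯∘M_p): M ≅ I[1,1]^3, I[1,3], I[3,5]^2, I[4,5].
μ_θ-semistable layers: μ^(1)=8; μ^(2)=1; μ^(3)=-4/3; μ^(4)=-13

((3, 0, 0, 0, 0); (0, 0, 0, 3, 3); (1, 1, 1, 0, 0); (0, 0, 2, 0, 0))


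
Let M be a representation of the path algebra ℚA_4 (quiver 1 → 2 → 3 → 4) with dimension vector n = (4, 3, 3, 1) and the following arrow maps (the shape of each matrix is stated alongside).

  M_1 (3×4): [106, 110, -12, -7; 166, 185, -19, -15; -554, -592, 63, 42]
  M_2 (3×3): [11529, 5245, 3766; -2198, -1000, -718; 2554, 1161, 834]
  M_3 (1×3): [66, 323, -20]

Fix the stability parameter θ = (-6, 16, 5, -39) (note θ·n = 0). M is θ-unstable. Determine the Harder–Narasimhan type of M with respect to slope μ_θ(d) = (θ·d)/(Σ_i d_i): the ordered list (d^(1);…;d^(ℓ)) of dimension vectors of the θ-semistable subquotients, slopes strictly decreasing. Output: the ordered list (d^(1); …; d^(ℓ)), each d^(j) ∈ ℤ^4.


Barcode: M ≅ I[1,1], I[1,3]^2, I[1,4]. HN layers by μ_θ (2 steps, strictly decreasing):
  μ^(1)=21/2; μ^(2)=-6

((0, 2, 2, 0); (4, 1, 1, 1))


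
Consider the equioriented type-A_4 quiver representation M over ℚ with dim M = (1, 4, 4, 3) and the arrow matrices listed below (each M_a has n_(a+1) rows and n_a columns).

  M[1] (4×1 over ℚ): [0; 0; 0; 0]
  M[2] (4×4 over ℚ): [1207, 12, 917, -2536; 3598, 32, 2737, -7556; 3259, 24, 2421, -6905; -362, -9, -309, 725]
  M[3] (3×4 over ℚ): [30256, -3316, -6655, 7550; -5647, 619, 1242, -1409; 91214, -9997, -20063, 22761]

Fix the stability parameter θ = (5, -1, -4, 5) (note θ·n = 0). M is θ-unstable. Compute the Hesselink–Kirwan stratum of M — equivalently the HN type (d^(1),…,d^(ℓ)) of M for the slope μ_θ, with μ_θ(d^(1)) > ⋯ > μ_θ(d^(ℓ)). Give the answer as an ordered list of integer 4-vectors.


Barcode: M ≅ I[1,1], I[2,3], I[2,4]^3. HN layers by μ_θ (2 steps, strictly decreasing):
  μ^(1)=5; μ^(2)=-5/2

((1, 0, 0, 3); (0, 4, 4, 0))


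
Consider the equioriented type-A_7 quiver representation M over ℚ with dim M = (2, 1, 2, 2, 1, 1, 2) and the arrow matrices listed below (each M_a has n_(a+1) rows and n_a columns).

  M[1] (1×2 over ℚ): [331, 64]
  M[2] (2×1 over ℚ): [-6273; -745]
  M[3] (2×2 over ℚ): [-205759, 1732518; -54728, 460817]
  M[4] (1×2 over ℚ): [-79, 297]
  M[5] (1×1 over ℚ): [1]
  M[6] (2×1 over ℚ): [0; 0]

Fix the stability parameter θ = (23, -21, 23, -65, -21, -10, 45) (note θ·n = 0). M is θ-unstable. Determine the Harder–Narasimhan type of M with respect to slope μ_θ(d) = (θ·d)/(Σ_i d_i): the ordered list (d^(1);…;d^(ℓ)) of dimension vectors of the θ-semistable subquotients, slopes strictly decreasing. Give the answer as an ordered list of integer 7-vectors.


Via rank(M_{q-1}∘⋯∘M_p): M ≅ I[1,1], I[1,4], I[3,6], I[7,7]^2.
μ_θ-semistable layers: μ^(1)=45; μ^(2)=23; μ^(3)=-10; μ^(4)=-21

((0, 0, 0, 0, 0, 0, 2); (1, 0, 0, 0, 0, 0, 0); (1, 1, 1, 1, 0, 1, 0); (0, 0, 1, 1, 1, 0, 0))
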